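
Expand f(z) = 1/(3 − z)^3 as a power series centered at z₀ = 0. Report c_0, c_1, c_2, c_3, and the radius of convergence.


Let w = z − z₀, so z = z₀ + w.
Then 3 − z = 3 − (z₀ + w) = (3 − z₀) − w = 3 − w.
f(z) = 1/(3 − w)^3 = (1/(3)^3) · (1 − w/(3))^{−3}.
By the binomial series (1−u)^{−3} = Σ_{n≥0} C(n+2, 2) u^n for |u|<1, with u = w/(3):
  c_n = C(n+2, 2) / (3)^(n+3).
  c_0 = 1/(3)^3 = 1/27.
  c_1 = 3/(3)^4 = 1/27.
  c_2 = 6/(3)^5 = 2/81.
  c_3 = 10/(3)^6 = 10/729.
The series is valid for |w/d| < 1, i.e. |z − z₀| < |d|.
Radius of convergence: R = |3 − z₀| = |3| = 3 (distance from z₀ to the singularity z = 3).

c_0 = 1/27, c_1 = 1/27, c_2 = 2/81, c_3 = 10/729; R = 3.


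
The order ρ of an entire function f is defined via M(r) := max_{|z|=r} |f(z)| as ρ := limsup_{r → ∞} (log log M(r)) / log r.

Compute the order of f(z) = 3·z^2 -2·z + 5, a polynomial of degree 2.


|f(z)| ≤ Σ|c_k|·r^k = O(r^2) as r → ∞. Polynomial growth is O(e^{r^ε}) for every ε > 0 (since r^2/e^{r^ε} → 0), so ρ ≤ ε for all ε > 0, i.e. ρ = 0. Every nonconstant polynomial has order 0.
Therefore ρ = 0.

Order ρ = 0.


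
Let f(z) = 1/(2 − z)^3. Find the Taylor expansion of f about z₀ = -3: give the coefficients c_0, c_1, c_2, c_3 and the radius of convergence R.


Let w = z − z₀, so z = z₀ + w.
Then 2 − z = 2 − (z₀ + w) = (2 − z₀) − w = 5 − w.
f(z) = 1/(5 − w)^3 = (1/(5)^3) · (1 − w/(5))^{−3}.
By the binomial series (1−u)^{−3} = Σ_{n≥0} C(n+2, 2) u^n for |u|<1, with u = w/(5):
  c_n = C(n+2, 2) / (5)^(n+3).
  c_0 = 1/(5)^3 = 1/125.
  c_1 = 3/(5)^4 = 3/625.
  c_2 = 6/(5)^5 = 6/3125.
  c_3 = 10/(5)^6 = 2/3125.
The series is valid for |w/d| < 1, i.e. |z − z₀| < |d|.
Radius of convergence: R = |2 − z₀| = |5| = 5 (distance from z₀ to the singularity z = 2).

c_0 = 1/125, c_1 = 3/625, c_2 = 6/3125, c_3 = 2/3125; R = 5.


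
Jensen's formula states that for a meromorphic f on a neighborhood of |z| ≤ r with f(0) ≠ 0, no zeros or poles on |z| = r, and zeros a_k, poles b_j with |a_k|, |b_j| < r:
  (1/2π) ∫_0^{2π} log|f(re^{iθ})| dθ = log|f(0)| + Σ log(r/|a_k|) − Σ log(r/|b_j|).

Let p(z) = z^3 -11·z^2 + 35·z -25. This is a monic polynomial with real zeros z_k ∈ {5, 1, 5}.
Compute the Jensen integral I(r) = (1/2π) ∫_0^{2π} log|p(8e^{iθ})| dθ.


Zeros: 1, 5, 5; r = 8.
Inside |z| < r: 1, 5, 5. Outside (|z| ≥ r): ∅.
p(0) = -25, so log|p(0)| = log(25) = 3.2189.
Apply Jensen: I(r) = log|p(0)| + Σ_k log(r/|z_k|), summed over zeros inside |z| < r.
  log(r/|z_k|) for z_k = 5: log(8/5) = 0.4700
  log(r/|z_k|) for z_k = 1: log(8/1) = 2.0794
  log(r/|z_k|) for z_k = 5: log(8/5) = 0.4700
Sum over inside zeros: 3.0194.
I(r) = log|p(0)| + (inside sum) = 3.2189 + 3.0194 = 6.2383.
Closed form (all zeros inside, monic): I(r) = n·log(r) = 3·log(8) = 6.2383. ✓

I(r) ≈ 6.2383.


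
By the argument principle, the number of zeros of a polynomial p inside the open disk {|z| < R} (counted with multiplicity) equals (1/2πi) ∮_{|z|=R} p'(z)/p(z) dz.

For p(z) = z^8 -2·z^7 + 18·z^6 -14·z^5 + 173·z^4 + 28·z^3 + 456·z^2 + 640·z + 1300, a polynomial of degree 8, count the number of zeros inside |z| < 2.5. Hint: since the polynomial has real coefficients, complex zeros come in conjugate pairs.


The zeros of p are: (1 + 2i), (1 - 2i), (-1 + 1i), (-1 - 1i), (2 + 3i), (2 - 3i), (-1 + 3i), (-1 - 3i).
Their magnitudes are: 2.236, 2.236, 1.414, 1.414, 3.606, 3.606, 3.162, 3.162.
Zeros with |z| < R = 2.5: (1 + 2i), (1 - 2i), (-1 + 1i), (-1 - 1i).
Count = 4.
By the argument principle, (1/2πi) ∮_{|z|=R} p'(z)/p(z) dz equals exactly this count.

Number of zeros inside |z| < 2.5: 4.


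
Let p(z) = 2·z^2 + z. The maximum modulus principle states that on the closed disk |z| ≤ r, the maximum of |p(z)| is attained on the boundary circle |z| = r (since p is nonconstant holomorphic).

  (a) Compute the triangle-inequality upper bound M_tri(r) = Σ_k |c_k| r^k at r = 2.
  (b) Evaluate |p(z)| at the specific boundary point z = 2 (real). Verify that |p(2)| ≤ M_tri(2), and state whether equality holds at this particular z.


Coefficients: c_0 = 0, c_1 = 1, c_2 = 2. Radius r = 2.
Part (a). Triangle bound: M_tri(r) = Σ_k |c_k| r^k
  = |0|·2^0 + |1|·2^1 + |2|·2^2
  = 0 + 2 + 8 = 10.
This bounds M(r) := max_{|z|=r} |p(z)| from above; equality holds iff all terms c_k z^k can be made to align in phase at a single z on |z|=r.
Part (b). At z = 2 (real, on the circle |z| = r):
  p(2) = (0)·2^0 + (1)·2^1 + (2)·2^2 = 10.
  |p(2)| = 10.
Since all nonzero coefficients share the same sign, |p(2)| = 10 = M_tri(2); the triangle bound is attained at z = 2, so in fact M(r) = 10.

M_tri(2) = 10; |p(2)| = 10; equality at z=2: yes.


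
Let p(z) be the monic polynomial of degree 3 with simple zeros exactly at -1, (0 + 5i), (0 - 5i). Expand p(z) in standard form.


The polynomial is p(z) = ∏_{α ∈ S} (z − α), where S = {-1, (0 + 5i), (0 - 5i)}.
Expanding the product yields: p(z) = z^3 + z^2 + 25·z + 25.
Note conjugate pairs combine to real quadratics: (z − (0+5i))(z − (0−5i)) = z² + 25.
The resulting polynomial has degree 3 and real coefficients as required.

p(z) = z^3 + z^2 + 25·z + 25.


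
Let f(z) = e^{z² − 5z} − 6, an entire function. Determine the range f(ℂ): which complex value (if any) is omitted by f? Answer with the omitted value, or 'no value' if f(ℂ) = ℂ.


Little Picard bounds the complement of f(ℂ) to at most one point.
The exponent g(z) = z² − 5z is a nonconstant polynomial, hence surjective onto ℂ. So e^{g(z)} takes every value in {e^w : w ∈ ℂ} = ℂ ∖ {0}. Adding -6 shifts the range to ℂ ∖ {-6}. f omits exactly -6.

Omitted value: -6.


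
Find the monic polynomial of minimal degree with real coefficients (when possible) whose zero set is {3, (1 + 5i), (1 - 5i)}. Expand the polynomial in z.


The polynomial is p(z) = ∏_{α ∈ S} (z − α), where S = {3, (1 + 5i), (1 - 5i)}.
Expanding the product yields: p(z) = z^3 -5·z^2 + 32·z -78.
Note conjugate pairs combine to real quadratics: (z − (1+5i))(z − (1−5i)) = z² − 2z + 26.
The resulting polynomial has degree 3 and real coefficients as required.

p(z) = z^3 -5·z^2 + 32·z -78.


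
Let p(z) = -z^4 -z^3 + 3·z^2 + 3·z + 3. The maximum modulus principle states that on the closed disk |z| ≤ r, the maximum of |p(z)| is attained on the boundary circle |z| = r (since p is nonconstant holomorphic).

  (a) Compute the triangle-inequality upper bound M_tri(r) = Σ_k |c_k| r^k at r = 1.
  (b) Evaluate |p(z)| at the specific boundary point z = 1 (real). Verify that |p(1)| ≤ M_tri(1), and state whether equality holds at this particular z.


Coefficients: c_0 = 3, c_1 = 3, c_2 = 3, c_3 = -1, c_4 = -1. Radius r = 1.
Part (a). Triangle bound: M_tri(r) = Σ_k |c_k| r^k
  = |3|·1^0 + |3|·1^1 + |3|·1^2 + |-1|·1^3 + |-1|·1^4
  = 3 + 3 + 3 + 1 + 1 = 11.
This bounds M(r) := max_{|z|=r} |p(z)| from above; equality holds iff all terms c_k z^k can be made to align in phase at a single z on |z|=r.
Part (b). At z = 1 (real, on the circle |z| = r):
  p(1) = (3)·1^0 + (3)·1^1 + (3)·1^2 + (-1)·1^3 + (-1)·1^4 = 7.
  |p(1)| = 7.
Check: |p(1)| = 7 ≤ 11 = M_tri(1). ✓ Equality does not hold at z = 1 (the coefficients have mixed signs, so the terms do not all align in phase there).

M_tri(1) = 11; |p(1)| = 7; equality at z=1: no.


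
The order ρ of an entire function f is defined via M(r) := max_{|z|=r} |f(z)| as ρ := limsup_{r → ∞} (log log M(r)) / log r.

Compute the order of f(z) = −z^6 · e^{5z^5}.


M(r) = max_{|z|=r} |-1|·|z|^6·|e^{5z^5}| = 1·r^6 · e^{5r^5} (the factors attain their maxima compatibly on |z|=r). Then log M(r) = log 1 + 6·log r + 5r^5, dominated by the last term, so log log M(r) ~ 5·log r. The polynomial factor -1z^6 contributes only a log r term and does not affect the order. ρ = 5.
Therefore ρ = 5.

Order ρ = 5.


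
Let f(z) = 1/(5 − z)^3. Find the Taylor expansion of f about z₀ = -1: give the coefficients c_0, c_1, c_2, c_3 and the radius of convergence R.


Let w = z − z₀, so z = z₀ + w.
Then 5 − z = 5 − (z₀ + w) = (5 − z₀) − w = 6 − w.
f(z) = 1/(6 − w)^3 = (1/(6)^3) · (1 − w/(6))^{−3}.
By the binomial series (1−u)^{−3} = Σ_{n≥0} C(n+2, 2) u^n for |u|<1, with u = w/(6):
  c_n = C(n+2, 2) / (6)^(n+3).
  c_0 = 1/(6)^3 = 1/216.
  c_1 = 3/(6)^4 = 1/432.
  c_2 = 6/(6)^5 = 1/1296.
  c_3 = 10/(6)^6 = 5/23328.
The series is valid for |w/d| < 1, i.e. |z − z₀| < |d|.
Radius of convergence: R = |5 − z₀| = |6| = 6 (distance from z₀ to the singularity z = 5).

c_0 = 1/216, c_1 = 1/432, c_2 = 1/1296, c_3 = 5/23328; R = 6.


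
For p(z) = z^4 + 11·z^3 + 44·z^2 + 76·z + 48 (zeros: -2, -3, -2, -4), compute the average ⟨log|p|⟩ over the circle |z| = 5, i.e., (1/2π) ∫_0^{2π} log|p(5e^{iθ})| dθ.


Zeros: -4, -3, -2, -2; r = 5.
Inside |z| < r: -4, -3, -2, -2. Outside (|z| ≥ r): ∅.
p(0) = 48, so log|p(0)| = log(48) = 3.8712.
Apply Jensen: I(r) = log|p(0)| + Σ_k log(r/|z_k|), summed over zeros inside |z| < r.
  log(r/|z_k|) for z_k = -2: log(5/2) = 0.9163
  log(r/|z_k|) for z_k = -3: log(5/3) = 0.5108
  log(r/|z_k|) for z_k = -2: log(5/2) = 0.9163
  log(r/|z_k|) for z_k = -4: log(5/4) = 0.2231
Sum over inside zeros: 2.5666.
I(r) = log|p(0)| + (inside sum) = 3.8712 + 2.5666 = 6.4378.
Closed form (all zeros inside, monic): I(r) = n·log(r) = 4·log(5) = 6.4378. ✓

I(r) ≈ 6.4378.


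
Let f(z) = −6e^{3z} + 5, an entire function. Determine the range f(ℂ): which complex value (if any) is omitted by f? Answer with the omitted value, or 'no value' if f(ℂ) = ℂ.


Little Picard bounds the complement of f(ℂ) to at most one point.
e^{3z} is never zero on ℂ, so -6·e^{3z} takes every value in ℂ ∖ {0}. Adding 5 shifts the range to ℂ ∖ {5}. Thus f omits exactly the value 5.

Omitted value: 5.


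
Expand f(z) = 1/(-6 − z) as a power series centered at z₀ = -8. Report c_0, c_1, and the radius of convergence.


Let w = z − z₀, so z = z₀ + w.
Then -6 − z = -6 − (z₀ + w) = (-6 − z₀) − w = 2 − w.
f(z) = 1/(2 − w) = (1/(2)) · 1/(1 − w/(2)) = Σ_{n≥0} w^n / (2)^(n+1).
So c_n = 1/(2)^(n+1):
  c_0 = 1/(2)^1 = 1/2.
  c_1 = 1/(2)^2 = 1/4.
The series is valid for |w/d| < 1, i.e. |z − z₀| < |d|.
Radius of convergence: R = |-6 − z₀| = |2| = 2 (distance from z₀ to the singularity z = -6).

c_0 = 1/2, c_1 = 1/4; R = 2.


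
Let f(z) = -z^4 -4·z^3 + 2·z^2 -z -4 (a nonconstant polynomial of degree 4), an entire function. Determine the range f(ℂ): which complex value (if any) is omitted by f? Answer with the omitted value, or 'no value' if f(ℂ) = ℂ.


Little Picard bounds the complement of f(ℂ) to at most one point.
For every w ∈ ℂ, the equation p(z) − w = 0 is a nonconstant polynomial in z and hence has at least one root by the fundamental theorem of algebra. So p is surjective onto ℂ, omitting no value.

Omitted value: no value.


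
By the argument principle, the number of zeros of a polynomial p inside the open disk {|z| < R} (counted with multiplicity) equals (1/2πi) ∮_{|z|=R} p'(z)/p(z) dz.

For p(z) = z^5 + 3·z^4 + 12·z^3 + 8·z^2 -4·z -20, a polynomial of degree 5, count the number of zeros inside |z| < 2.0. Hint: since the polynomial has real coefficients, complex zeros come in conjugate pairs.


The zeros of p are: 1, (-1 + 1i), (-1 - 1i), (-1 + 3i), (-1 - 3i).
Their magnitudes are: 1, 1.414, 1.414, 3.162, 3.162.
Zeros with |z| < R = 2.0: 1, (-1 + 1i), (-1 - 1i).
Count = 3.
By the argument principle, (1/2πi) ∮_{|z|=R} p'(z)/p(z) dz equals exactly this count.

Number of zeros inside |z| < 2.0: 3.


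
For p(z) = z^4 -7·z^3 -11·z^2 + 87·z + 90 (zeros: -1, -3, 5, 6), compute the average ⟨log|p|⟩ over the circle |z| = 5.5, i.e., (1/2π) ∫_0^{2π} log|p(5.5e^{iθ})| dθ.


Zeros: -3, -1, 5, 6; r = 5.5.
Inside |z| < r: -3, -1, 5. Outside (|z| ≥ r): 6.
p(0) = 90, so log|p(0)| = log(90) = 4.4998.
Apply Jensen: I(r) = log|p(0)| + Σ_k log(r/|z_k|), summed over zeros inside |z| < r.
  log(r/|z_k|) for z_k = -1: log(5.5/1) = 1.7047
  log(r/|z_k|) for z_k = -3: log(5.5/3) = 0.6061
  log(r/|z_k|) for z_k = 5: log(5.5/5) = 0.0953
  Outside zeros (6) contribute nothing to the Jensen sum.
Sum over inside zeros: 2.4062.
I(r) = log|p(0)| + (inside sum) = 4.4998 + 2.4062 = 6.9060.
Note: since some zeros are outside |z| ≤ r, the simplified n·log(r) form does NOT apply — only the inside zeros contribute.

I(r) ≈ 6.9060.


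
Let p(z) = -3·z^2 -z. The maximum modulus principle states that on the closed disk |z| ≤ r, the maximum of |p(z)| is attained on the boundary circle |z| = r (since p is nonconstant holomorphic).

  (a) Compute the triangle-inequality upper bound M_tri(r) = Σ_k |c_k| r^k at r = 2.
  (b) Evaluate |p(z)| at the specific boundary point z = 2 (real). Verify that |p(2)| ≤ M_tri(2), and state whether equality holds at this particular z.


Coefficients: c_0 = 0, c_1 = -1, c_2 = -3. Radius r = 2.
Part (a). Triangle bound: M_tri(r) = Σ_k |c_k| r^k
  = |0|·2^0 + |-1|·2^1 + |-3|·2^2
  = 0 + 2 + 12 = 14.
This bounds M(r) := max_{|z|=r} |p(z)| from above; equality holds iff all terms c_k z^k can be made to align in phase at a single z on |z|=r.
Part (b). At z = 2 (real, on the circle |z| = r):
  p(2) = (0)·2^0 + (-1)·2^1 + (-3)·2^2 = -14.
  |p(2)| = 14.
Since all nonzero coefficients share the same sign, |p(2)| = 14 = M_tri(2); the triangle bound is attained at z = 2, so in fact M(r) = 14.

M_tri(2) = 14; |p(2)| = 14; equality at z=2: yes.


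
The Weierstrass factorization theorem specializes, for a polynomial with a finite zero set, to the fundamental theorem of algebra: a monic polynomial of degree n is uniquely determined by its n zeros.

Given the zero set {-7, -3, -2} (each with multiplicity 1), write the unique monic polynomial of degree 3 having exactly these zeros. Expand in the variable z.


The polynomial is p(z) = ∏_{α ∈ S} (z − α), where S = {-7, -3, -2}.
Expanding the product yields: p(z) = z^3 + 12·z^2 + 41·z + 42.
The resulting polynomial has degree 3 and real coefficients as required.

p(z) = z^3 + 12·z^2 + 41·z + 42.


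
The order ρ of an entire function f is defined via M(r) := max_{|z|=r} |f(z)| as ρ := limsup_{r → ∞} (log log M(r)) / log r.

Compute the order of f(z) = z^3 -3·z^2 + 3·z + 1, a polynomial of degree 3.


|f(z)| ≤ Σ|c_k|·r^k = O(r^3) as r → ∞. Polynomial growth is O(e^{r^ε}) for every ε > 0 (since r^3/e^{r^ε} → 0), so ρ ≤ ε for all ε > 0, i.e. ρ = 0. Every nonconstant polynomial has order 0.
Therefore ρ = 0.

Order ρ = 0.


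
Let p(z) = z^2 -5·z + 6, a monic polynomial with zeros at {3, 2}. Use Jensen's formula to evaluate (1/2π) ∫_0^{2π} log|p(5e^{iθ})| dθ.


Zeros: 2, 3; r = 5.
Inside |z| < r: 2, 3. Outside (|z| ≥ r): ∅.
p(0) = 6, so log|p(0)| = log(6) = 1.7918.
Apply Jensen: I(r) = log|p(0)| + Σ_k log(r/|z_k|), summed over zeros inside |z| < r.
  log(r/|z_k|) for z_k = 3: log(5/3) = 0.5108
  log(r/|z_k|) for z_k = 2: log(5/2) = 0.9163
Sum over inside zeros: 1.4271.
I(r) = log|p(0)| + (inside sum) = 1.7918 + 1.4271 = 3.2189.
Closed form (all zeros inside, monic): I(r) = n·log(r) = 2·log(5) = 3.2189. ✓

I(r) ≈ 3.2189.


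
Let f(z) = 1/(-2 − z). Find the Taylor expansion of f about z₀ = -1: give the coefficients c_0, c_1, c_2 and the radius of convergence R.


Let w = z − z₀, so z = z₀ + w.
Then -2 − z = -2 − (z₀ + w) = (-2 − z₀) − w = -1 − w.
f(z) = 1/(-1 − w) = (1/(-1)) · 1/(1 − w/(-1)) = Σ_{n≥0} w^n / (-1)^(n+1).
So c_n = 1/(-1)^(n+1):
  c_0 = 1/(-1)^1 = -1.
  c_1 = 1/(-1)^2 = 1.
  c_2 = 1/(-1)^3 = -1.
The series is valid for |w/d| < 1, i.e. |z − z₀| < |d|.
Radius of convergence: R = |-2 − z₀| = |-1| = 1 (distance from z₀ to the singularity z = -2).

c_0 = -1, c_1 = 1, c_2 = -1; R = 1.


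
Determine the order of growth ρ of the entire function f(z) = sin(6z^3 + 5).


Write sin(w) = (e^{iw} ± e^{−iw})/(2 or 2i), so |sin(w)| ≤ e^{|w|}. With w = 6z^3 + 5, |w| ≤ 6r^3 + 5 on |z|=r, giving M(r) ≤ e^{6r^3 + 5} and ρ ≤ 3. For the lower bound, choose z on |z|=r with 6z^3 purely imaginary of modulus 6r^3; then |sin(6z^3 + 5)| grows like e^{6r^3}/2, so ρ ≥ 3. Hence ρ = 3.
Therefore ρ = 3.

Order ρ = 3.


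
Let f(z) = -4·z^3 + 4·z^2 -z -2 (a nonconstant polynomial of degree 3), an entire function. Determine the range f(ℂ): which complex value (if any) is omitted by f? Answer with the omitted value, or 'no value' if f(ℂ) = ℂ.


Little Picard bounds the complement of f(ℂ) to at most one point.
For every w ∈ ℂ, the equation p(z) − w = 0 is a nonconstant polynomial in z and hence has at least one root by the fundamental theorem of algebra. So p is surjective onto ℂ, omitting no value.

Omitted value: no value.


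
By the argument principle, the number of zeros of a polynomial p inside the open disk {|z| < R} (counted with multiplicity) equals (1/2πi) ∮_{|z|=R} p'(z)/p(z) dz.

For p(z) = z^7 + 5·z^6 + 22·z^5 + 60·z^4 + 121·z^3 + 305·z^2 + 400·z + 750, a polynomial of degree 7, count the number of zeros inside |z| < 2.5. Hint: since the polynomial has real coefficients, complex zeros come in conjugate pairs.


The zeros of p are: (-1 + 3i), (-1 - 3i), (1 + 2i), (1 - 2i), (-1 + 2i), (-1 - 2i), -3.
Their magnitudes are: 3.162, 3.162, 2.236, 2.236, 2.236, 2.236, 3.
Zeros with |z| < R = 2.5: (1 + 2i), (1 - 2i), (-1 + 2i), (-1 - 2i).
Count = 4.
By the argument principle, (1/2πi) ∮_{|z|=R} p'(z)/p(z) dz equals exactly this count.

Number of zeros inside |z| < 2.5: 4.


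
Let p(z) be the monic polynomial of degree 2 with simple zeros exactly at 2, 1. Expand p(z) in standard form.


The polynomial is p(z) = ∏_{α ∈ S} (z − α), where S = {2, 1}.
Expanding the product yields: p(z) = z^2 -3·z + 2.
The resulting polynomial has degree 2 and real coefficients as required.

p(z) = z^2 -3·z + 2.


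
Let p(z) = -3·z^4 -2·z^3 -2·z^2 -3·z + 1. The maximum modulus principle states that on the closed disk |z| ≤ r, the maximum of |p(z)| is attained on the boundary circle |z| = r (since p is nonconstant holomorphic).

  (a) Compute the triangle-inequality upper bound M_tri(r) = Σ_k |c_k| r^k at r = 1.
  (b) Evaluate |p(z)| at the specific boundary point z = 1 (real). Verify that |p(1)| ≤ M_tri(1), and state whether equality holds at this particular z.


Coefficients: c_0 = 1, c_1 = -3, c_2 = -2, c_3 = -2, c_4 = -3. Radius r = 1.
Part (a). Triangle bound: M_tri(r) = Σ_k |c_k| r^k
  = |1|·1^0 + |-3|·1^1 + |-2|·1^2 + |-2|·1^3 + |-3|·1^4
  = 1 + 3 + 2 + 2 + 3 = 11.
This bounds M(r) := max_{|z|=r} |p(z)| from above; equality holds iff all terms c_k z^k can be made to align in phase at a single z on |z|=r.
Part (b). At z = 1 (real, on the circle |z| = r):
  p(1) = (1)·1^0 + (-3)·1^1 + (-2)·1^2 + (-2)·1^3 + (-3)·1^4 = -9.
  |p(1)| = 9.
Check: |p(1)| = 9 ≤ 11 = M_tri(1). ✓ Equality does not hold at z = 1 (the coefficients have mixed signs, so the terms do not all align in phase there).

M_tri(1) = 11; |p(1)| = 9; equality at z=1: no.


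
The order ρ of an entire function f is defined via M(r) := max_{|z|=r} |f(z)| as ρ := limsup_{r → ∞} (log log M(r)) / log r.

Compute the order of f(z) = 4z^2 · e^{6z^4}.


M(r) = max_{|z|=r} |4|·|z|^2·|e^{6z^4}| = 4·r^2 · e^{6r^4} (the factors attain their maxima compatibly on |z|=r). Then log M(r) = log 4 + 2·log r + 6r^4, dominated by the last term, so log log M(r) ~ 4·log r. The polynomial factor 4z^2 contributes only a log r term and does not affect the order. ρ = 4.
Therefore ρ = 4.

Order ρ = 4.


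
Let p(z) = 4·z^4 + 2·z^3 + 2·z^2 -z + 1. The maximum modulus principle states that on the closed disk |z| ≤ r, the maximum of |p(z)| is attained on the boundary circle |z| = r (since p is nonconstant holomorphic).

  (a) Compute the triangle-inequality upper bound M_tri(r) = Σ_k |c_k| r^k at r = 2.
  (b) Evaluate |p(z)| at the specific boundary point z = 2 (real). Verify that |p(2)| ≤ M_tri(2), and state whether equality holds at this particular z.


Coefficients: c_0 = 1, c_1 = -1, c_2 = 2, c_3 = 2, c_4 = 4. Radius r = 2.
Part (a). Triangle bound: M_tri(r) = Σ_k |c_k| r^k
  = |1|·2^0 + |-1|·2^1 + |2|·2^2 + |2|·2^3 + |4|·2^4
  = 1 + 2 + 8 + 16 + 64 = 91.
This bounds M(r) := max_{|z|=r} |p(z)| from above; equality holds iff all terms c_k z^k can be made to align in phase at a single z on |z|=r.
Part (b). At z = 2 (real, on the circle |z| = r):
  p(2) = (1)·2^0 + (-1)·2^1 + (2)·2^2 + (2)·2^3 + (4)·2^4 = 87.
  |p(2)| = 87.
Check: |p(2)| = 87 ≤ 91 = M_tri(2). ✓ Equality does not hold at z = 2 (the coefficients have mixed signs, so the terms do not all align in phase there).

M_tri(2) = 91; |p(2)| = 87; equality at z=2: no.


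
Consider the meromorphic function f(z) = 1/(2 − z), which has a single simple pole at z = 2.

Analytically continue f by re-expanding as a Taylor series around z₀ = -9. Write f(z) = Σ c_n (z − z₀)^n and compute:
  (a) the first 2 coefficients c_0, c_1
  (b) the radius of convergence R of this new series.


Let w = z − z₀, so z = z₀ + w.
Then 2 − z = 2 − (z₀ + w) = (2 − z₀) − w = 11 − w.
f(z) = 1/(11 − w) = (1/(11)) · 1/(1 − w/(11)) = Σ_{n≥0} w^n / (11)^(n+1).
So c_n = 1/(11)^(n+1):
  c_0 = 1/(11)^1 = 1/11.
  c_1 = 1/(11)^2 = 1/121.
The series is valid for |w/d| < 1, i.e. |z − z₀| < |d|.
Radius of convergence: R = |2 − z₀| = |11| = 11 (distance from z₀ to the singularity z = 2).

c_0 = 1/11, c_1 = 1/121; R = 11.


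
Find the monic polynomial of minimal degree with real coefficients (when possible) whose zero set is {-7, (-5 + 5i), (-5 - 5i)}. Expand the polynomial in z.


The polynomial is p(z) = ∏_{α ∈ S} (z − α), where S = {-7, (-5 + 5i), (-5 - 5i)}.
Expanding the product yields: p(z) = z^3 + 17·z^2 + 120·z + 350.
Note conjugate pairs combine to real quadratics: (z − (-5+5i))(z − (-5−5i)) = z² + 10z + 50.
The resulting polynomial has degree 3 and real coefficients as required.

p(z) = z^3 + 17·z^2 + 120·z + 350.


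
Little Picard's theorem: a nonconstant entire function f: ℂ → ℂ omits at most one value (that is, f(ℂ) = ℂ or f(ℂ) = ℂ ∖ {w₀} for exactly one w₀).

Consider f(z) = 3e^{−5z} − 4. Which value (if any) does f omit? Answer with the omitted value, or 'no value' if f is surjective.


Little Picard bounds the complement of f(ℂ) to at most one point.
e^{−5z} is never zero on ℂ, so 3·e^{−5z} takes every value in ℂ ∖ {0}. Adding -4 shifts the range to ℂ ∖ {-4}. Thus f omits exactly the value -4.

Omitted value: -4.


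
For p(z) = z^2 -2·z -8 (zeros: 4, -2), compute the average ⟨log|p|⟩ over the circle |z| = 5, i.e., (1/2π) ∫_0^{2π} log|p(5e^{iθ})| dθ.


Zeros: -2, 4; r = 5.
Inside |z| < r: -2, 4. Outside (|z| ≥ r): ∅.
p(0) = -8, so log|p(0)| = log(8) = 2.0794.
Apply Jensen: I(r) = log|p(0)| + Σ_k log(r/|z_k|), summed over zeros inside |z| < r.
  log(r/|z_k|) for z_k = 4: log(5/4) = 0.2231
  log(r/|z_k|) for z_k = -2: log(5/2) = 0.9163
Sum over inside zeros: 1.1394.
I(r) = log|p(0)| + (inside sum) = 2.0794 + 1.1394 = 3.2189.
Closed form (all zeros inside, monic): I(r) = n·log(r) = 2·log(5) = 3.2189. ✓

I(r) ≈ 3.2189.


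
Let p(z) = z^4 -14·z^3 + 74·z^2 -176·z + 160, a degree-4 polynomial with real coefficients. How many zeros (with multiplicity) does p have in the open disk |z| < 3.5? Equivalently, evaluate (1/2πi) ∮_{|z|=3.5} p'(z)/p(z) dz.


The zeros of p are: 4, (3 + 1i), (3 - 1i), 4.
Their magnitudes are: 4, 3.162, 3.162, 4.
Zeros with |z| < R = 3.5: (3 + 1i), (3 - 1i).
Count = 2.
By the argument principle, (1/2πi) ∮_{|z|=R} p'(z)/p(z) dz equals exactly this count.

Number of zeros inside |z| < 3.5: 2.


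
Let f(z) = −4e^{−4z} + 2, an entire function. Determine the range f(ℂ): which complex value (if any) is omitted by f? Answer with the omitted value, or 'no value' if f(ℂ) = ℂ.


Little Picard bounds the complement of f(ℂ) to at most one point.
e^{−4z} is never zero on ℂ, so -4·e^{−4z} takes every value in ℂ ∖ {0}. Adding 2 shifts the range to ℂ ∖ {2}. Thus f omits exactly the value 2.

Omitted value: 2.


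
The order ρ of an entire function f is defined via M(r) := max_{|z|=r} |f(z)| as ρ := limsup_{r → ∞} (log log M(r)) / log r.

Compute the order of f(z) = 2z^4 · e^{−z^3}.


M(r) = max_{|z|=r} |2|·|z|^4·|e^{−z^3}| = 2·r^4 · e^{1r^3} (the factors attain their maxima compatibly on |z|=r). Then log M(r) = log 2 + 4·log r + 1r^3, dominated by the last term, so log log M(r) ~ 3·log r. The polynomial factor 2z^4 contributes only a log r term and does not affect the order. ρ = 3.
Therefore ρ = 3.

Order ρ = 3.


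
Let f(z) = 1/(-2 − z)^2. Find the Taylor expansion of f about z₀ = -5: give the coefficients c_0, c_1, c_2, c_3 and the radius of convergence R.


Let w = z − z₀, so z = z₀ + w.
Then -2 − z = -2 − (z₀ + w) = (-2 − z₀) − w = 3 − w.
f(z) = 1/(3 − w)^2 = (1/(3)^2) · (1 − w/(3))^{−2}.
By the binomial series (1−u)^{−2} = Σ_{n≥0} C(n+1, 1) u^n for |u|<1, with u = w/(3):
  c_n = C(n+1, 1) / (3)^(n+2).
  c_0 = 1/(3)^2 = 1/9.
  c_1 = 2/(3)^3 = 2/27.
  c_2 = 3/(3)^4 = 1/27.
  c_3 = 4/(3)^5 = 4/243.
The series is valid for |w/d| < 1, i.e. |z − z₀| < |d|.
Radius of convergence: R = |-2 − z₀| = |3| = 3 (distance from z₀ to the singularity z = -2).

c_0 = 1/9, c_1 = 2/27, c_2 = 1/27, c_3 = 4/243; R = 3.


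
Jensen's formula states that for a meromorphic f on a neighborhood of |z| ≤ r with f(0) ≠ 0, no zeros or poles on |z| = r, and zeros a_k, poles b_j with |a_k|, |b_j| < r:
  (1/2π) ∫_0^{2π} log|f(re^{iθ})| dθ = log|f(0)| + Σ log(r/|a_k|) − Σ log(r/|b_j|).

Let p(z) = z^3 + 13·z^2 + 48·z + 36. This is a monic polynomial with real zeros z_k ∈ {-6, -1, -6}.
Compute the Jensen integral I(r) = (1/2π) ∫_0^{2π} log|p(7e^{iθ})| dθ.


Zeros: -6, -6, -1; r = 7.
Inside |z| < r: -6, -6, -1. Outside (|z| ≥ r): ∅.
p(0) = 36, so log|p(0)| = log(36) = 3.5835.
Apply Jensen: I(r) = log|p(0)| + Σ_k log(r/|z_k|), summed over zeros inside |z| < r.
  log(r/|z_k|) for z_k = -6: log(7/6) = 0.1542
  log(r/|z_k|) for z_k = -1: log(7/1) = 1.9459
  log(r/|z_k|) for z_k = -6: log(7/6) = 0.1542
Sum over inside zeros: 2.2542.
I(r) = log|p(0)| + (inside sum) = 3.5835 + 2.2542 = 5.8377.
Closed form (all zeros inside, monic): I(r) = n·log(r) = 3·log(7) = 5.8377. ✓

I(r) ≈ 5.8377.


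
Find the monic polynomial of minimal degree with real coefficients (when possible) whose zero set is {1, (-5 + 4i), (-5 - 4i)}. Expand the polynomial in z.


The polynomial is p(z) = ∏_{α ∈ S} (z − α), where S = {1, (-5 + 4i), (-5 - 4i)}.
Expanding the product yields: p(z) = z^3 + 9·z^2 + 31·z -41.
Note conjugate pairs combine to real quadratics: (z − (-5+4i))(z − (-5−4i)) = z² + 10z + 41.
The resulting polynomial has degree 3 and real coefficients as required.

p(z) = z^3 + 9·z^2 + 31·z -41.


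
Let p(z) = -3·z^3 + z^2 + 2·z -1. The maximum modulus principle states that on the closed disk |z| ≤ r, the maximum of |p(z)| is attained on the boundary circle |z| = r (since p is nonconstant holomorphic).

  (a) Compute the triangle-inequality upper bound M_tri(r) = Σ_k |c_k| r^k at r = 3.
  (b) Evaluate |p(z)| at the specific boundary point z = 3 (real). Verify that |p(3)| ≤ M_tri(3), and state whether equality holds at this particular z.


Coefficients: c_0 = -1, c_1 = 2, c_2 = 1, c_3 = -3. Radius r = 3.
Part (a). Triangle bound: M_tri(r) = Σ_k |c_k| r^k
  = |-1|·3^0 + |2|·3^1 + |1|·3^2 + |-3|·3^3
  = 1 + 6 + 9 + 81 = 97.
This bounds M(r) := max_{|z|=r} |p(z)| from above; equality holds iff all terms c_k z^k can be made to align in phase at a single z on |z|=r.
Part (b). At z = 3 (real, on the circle |z| = r):
  p(3) = (-1)·3^0 + (2)·3^1 + (1)·3^2 + (-3)·3^3 = -67.
  |p(3)| = 67.
Check: |p(3)| = 67 ≤ 97 = M_tri(3). ✓ Equality does not hold at z = 3 (the coefficients have mixed signs, so the terms do not all align in phase there).

M_tri(3) = 97; |p(3)| = 67; equality at z=3: no.


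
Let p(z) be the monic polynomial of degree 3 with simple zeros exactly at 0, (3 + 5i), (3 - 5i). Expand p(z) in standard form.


The polynomial is p(z) = ∏_{α ∈ S} (z − α), where S = {0, (3 + 5i), (3 - 5i)}.
Expanding the product yields: p(z) = z^3 -6·z^2 + 34·z.
Note conjugate pairs combine to real quadratics: (z − (3+5i))(z − (3−5i)) = z² − 6z + 34.
The resulting polynomial has degree 3 and real coefficients as required.

p(z) = z^3 -6·z^2 + 34·z.


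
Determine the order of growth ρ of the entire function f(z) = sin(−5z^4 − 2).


Write sin(w) = (e^{iw} ± e^{−iw})/(2 or 2i), so |sin(w)| ≤ e^{|w|}. With w = −5z^4 − 2, |w| ≤ 5r^4 + 2 on |z|=r, giving M(r) ≤ e^{5r^4 + 2} and ρ ≤ 4. For the lower bound, choose z on |z|=r with -5z^4 purely imaginary of modulus 5r^4; then |sin(−5z^4 − 2)| grows like e^{5r^4}/2, so ρ ≥ 4. Hence ρ = 4.
Therefore ρ = 4.

Order ρ = 4.


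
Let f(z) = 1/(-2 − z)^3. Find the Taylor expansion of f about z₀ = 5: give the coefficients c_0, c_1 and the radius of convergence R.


Let w = z − z₀, so z = z₀ + w.
Then -2 − z = -2 − (z₀ + w) = (-2 − z₀) − w = -7 − w.
f(z) = 1/(-7 − w)^3 = (1/(-7)^3) · (1 − w/(-7))^{−3}.
By the binomial series (1−u)^{−3} = Σ_{n≥0} C(n+2, 2) u^n for |u|<1, with u = w/(-7):
  c_n = C(n+2, 2) / (-7)^(n+3).
  c_0 = 1/(-7)^3 = -1/343.
  c_1 = 3/(-7)^4 = 3/2401.
The series is valid for |w/d| < 1, i.e. |z − z₀| < |d|.
Radius of convergence: R = |-2 − z₀| = |-7| = 7 (distance from z₀ to the singularity z = -2).

c_0 = -1/343, c_1 = 3/2401; R = 7.


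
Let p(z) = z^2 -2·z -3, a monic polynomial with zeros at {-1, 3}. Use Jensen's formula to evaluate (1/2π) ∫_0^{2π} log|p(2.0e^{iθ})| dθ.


Zeros: -1, 3; r = 2.0.
Inside |z| < r: -1. Outside (|z| ≥ r): 3.
p(0) = -3, so log|p(0)| = log(3) = 1.0986.
Apply Jensen: I(r) = log|p(0)| + Σ_k log(r/|z_k|), summed over zeros inside |z| < r.
  log(r/|z_k|) for z_k = -1: log(2.0/1) = 0.6931
  Outside zeros (3) contribute nothing to the Jensen sum.
Sum over inside zeros: 0.6931.
I(r) = log|p(0)| + (inside sum) = 1.0986 + 0.6931 = 1.7918.
Note: since some zeros are outside |z| ≤ r, the simplified n·log(r) form does NOT apply — only the inside zeros contribute.

I(r) ≈ 1.7918.


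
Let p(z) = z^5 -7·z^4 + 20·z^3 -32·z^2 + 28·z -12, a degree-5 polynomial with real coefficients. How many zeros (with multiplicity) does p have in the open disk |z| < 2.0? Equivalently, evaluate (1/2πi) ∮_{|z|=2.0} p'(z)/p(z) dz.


The zeros of p are: (1 + 1i), (1 - 1i), (1 + 1i), (1 - 1i), 3.
Their magnitudes are: 1.414, 1.414, 1.414, 1.414, 3.
Zeros with |z| < R = 2.0: (1 + 1i), (1 - 1i), (1 + 1i), (1 - 1i).
Count = 4.
By the argument principle, (1/2πi) ∮_{|z|=R} p'(z)/p(z) dz equals exactly this count.

Number of zeros inside |z| < 2.0: 4.


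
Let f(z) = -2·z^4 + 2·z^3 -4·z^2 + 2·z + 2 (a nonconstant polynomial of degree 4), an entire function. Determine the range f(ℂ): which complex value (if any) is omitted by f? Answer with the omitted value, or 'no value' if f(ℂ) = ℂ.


Little Picard bounds the complement of f(ℂ) to at most one point.
For every w ∈ ℂ, the equation p(z) − w = 0 is a nonconstant polynomial in z and hence has at least one root by the fundamental theorem of algebra. So p is surjective onto ℂ, omitting no value.

Omitted value: no value.


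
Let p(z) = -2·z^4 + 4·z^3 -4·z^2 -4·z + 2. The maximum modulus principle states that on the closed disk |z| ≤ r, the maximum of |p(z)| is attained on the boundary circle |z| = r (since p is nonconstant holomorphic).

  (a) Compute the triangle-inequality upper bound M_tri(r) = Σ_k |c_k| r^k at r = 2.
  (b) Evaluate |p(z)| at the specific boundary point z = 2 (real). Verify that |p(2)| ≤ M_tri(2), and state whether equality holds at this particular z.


Coefficients: c_0 = 2, c_1 = -4, c_2 = -4, c_3 = 4, c_4 = -2. Radius r = 2.
Part (a). Triangle bound: M_tri(r) = Σ_k |c_k| r^k
  = |2|·2^0 + |-4|·2^1 + |-4|·2^2 + |4|·2^3 + |-2|·2^4
  = 2 + 8 + 16 + 32 + 32 = 90.
This bounds M(r) := max_{|z|=r} |p(z)| from above; equality holds iff all terms c_k z^k can be made to align in phase at a single z on |z|=r.
Part (b). At z = 2 (real, on the circle |z| = r):
  p(2) = (2)·2^0 + (-4)·2^1 + (-4)·2^2 + (4)·2^3 + (-2)·2^4 = -22.
  |p(2)| = 22.
Check: |p(2)| = 22 ≤ 90 = M_tri(2). ✓ Equality does not hold at z = 2 (the coefficients have mixed signs, so the terms do not all align in phase there).

M_tri(2) = 90; |p(2)| = 22; equality at z=2: no.


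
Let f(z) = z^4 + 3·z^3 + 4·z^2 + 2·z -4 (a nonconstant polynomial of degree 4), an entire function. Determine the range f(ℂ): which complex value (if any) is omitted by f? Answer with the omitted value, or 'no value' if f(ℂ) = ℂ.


Little Picard bounds the complement of f(ℂ) to at most one point.
For every w ∈ ℂ, the equation p(z) − w = 0 is a nonconstant polynomial in z and hence has at least one root by the fundamental theorem of algebra. So p is surjective onto ℂ, omitting no value.

Omitted value: no value.


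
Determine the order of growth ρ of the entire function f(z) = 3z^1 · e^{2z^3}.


M(r) = max_{|z|=r} |3|·|z|^1·|e^{2z^3}| = 3·r^1 · e^{2r^3} (the factors attain their maxima compatibly on |z|=r). Then log M(r) = log 3 + 1·log r + 2r^3, dominated by the last term, so log log M(r) ~ 3·log r. The polynomial factor 3z^1 contributes only a log r term and does not affect the order. ρ = 3.
Therefore ρ = 3.

Order ρ = 3.


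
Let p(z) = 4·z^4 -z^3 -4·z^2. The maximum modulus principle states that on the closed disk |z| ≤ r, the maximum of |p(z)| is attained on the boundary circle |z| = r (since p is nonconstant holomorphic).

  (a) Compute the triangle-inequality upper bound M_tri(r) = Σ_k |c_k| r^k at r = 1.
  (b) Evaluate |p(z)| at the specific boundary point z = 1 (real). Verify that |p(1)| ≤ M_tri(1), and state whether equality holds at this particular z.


Coefficients: c_0 = 0, c_1 = 0, c_2 = -4, c_3 = -1, c_4 = 4. Radius r = 1.
Part (a). Triangle bound: M_tri(r) = Σ_k |c_k| r^k
  = |0|·1^0 + |0|·1^1 + |-4|·1^2 + |-1|·1^3 + |4|·1^4
  = 0 + 0 + 4 + 1 + 4 = 9.
This bounds M(r) := max_{|z|=r} |p(z)| from above; equality holds iff all terms c_k z^k can be made to align in phase at a single z on |z|=r.
Part (b). At z = 1 (real, on the circle |z| = r):
  p(1) = (0)·1^0 + (0)·1^1 + (-4)·1^2 + (-1)·1^3 + (4)·1^4 = -1.
  |p(1)| = 1.
Check: |p(1)| = 1 ≤ 9 = M_tri(1). ✓ Equality does not hold at z = 1 (the coefficients have mixed signs, so the terms do not all align in phase there).

M_tri(1) = 9; |p(1)| = 1; equality at z=1: no.


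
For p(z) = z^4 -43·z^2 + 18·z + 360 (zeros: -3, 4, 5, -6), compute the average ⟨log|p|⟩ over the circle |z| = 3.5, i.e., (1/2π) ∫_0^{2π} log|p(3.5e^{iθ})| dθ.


Zeros: -6, -3, 4, 5; r = 3.5.
Inside |z| < r: -3. Outside (|z| ≥ r): -6, 4, 5.
p(0) = 360, so log|p(0)| = log(360) = 5.8861.
Apply Jensen: I(r) = log|p(0)| + Σ_k log(r/|z_k|), summed over zeros inside |z| < r.
  log(r/|z_k|) for z_k = -3: log(3.5/3) = 0.1542
  Outside zeros (-6, 4, 5) contribute nothing to the Jensen sum.
Sum over inside zeros: 0.1542.
I(r) = log|p(0)| + (inside sum) = 5.8861 + 0.1542 = 6.0403.
Note: since some zeros are outside |z| ≤ r, the simplified n·log(r) form does NOT apply — only the inside zeros contribute.

I(r) ≈ 6.0403.


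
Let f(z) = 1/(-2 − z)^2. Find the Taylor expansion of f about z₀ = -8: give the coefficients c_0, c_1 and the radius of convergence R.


Let w = z − z₀, so z = z₀ + w.
Then -2 − z = -2 − (z₀ + w) = (-2 − z₀) − w = 6 − w.
f(z) = 1/(6 − w)^2 = (1/(6)^2) · (1 − w/(6))^{−2}.
By the binomial series (1−u)^{−2} = Σ_{n≥0} C(n+1, 1) u^n for |u|<1, with u = w/(6):
  c_n = C(n+1, 1) / (6)^(n+2).
  c_0 = 1/(6)^2 = 1/36.
  c_1 = 2/(6)^3 = 1/108.
The series is valid for |w/d| < 1, i.e. |z − z₀| < |d|.
Radius of convergence: R = |-2 − z₀| = |6| = 6 (distance from z₀ to the singularity z = -2).

c_0 = 1/36, c_1 = 1/108; R = 6.


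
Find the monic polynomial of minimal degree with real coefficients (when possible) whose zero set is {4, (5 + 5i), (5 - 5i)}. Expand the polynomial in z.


The polynomial is p(z) = ∏_{α ∈ S} (z − α), where S = {4, (5 + 5i), (5 - 5i)}.
Expanding the product yields: p(z) = z^3 -14·z^2 + 90·z -200.
Note conjugate pairs combine to real quadratics: (z − (5+5i))(z − (5−5i)) = z² − 10z + 50.
The resulting polynomial has degree 3 and real coefficients as required.

p(z) = z^3 -14·z^2 + 90·z -200.


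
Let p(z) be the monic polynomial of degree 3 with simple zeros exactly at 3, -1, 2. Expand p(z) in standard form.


The polynomial is p(z) = ∏_{α ∈ S} (z − α), where S = {3, -1, 2}.
Expanding the product yields: p(z) = z^3 -4·z^2 + z + 6.
The resulting polynomial has degree 3 and real coefficients as required.

p(z) = z^3 -4·z^2 + z + 6.


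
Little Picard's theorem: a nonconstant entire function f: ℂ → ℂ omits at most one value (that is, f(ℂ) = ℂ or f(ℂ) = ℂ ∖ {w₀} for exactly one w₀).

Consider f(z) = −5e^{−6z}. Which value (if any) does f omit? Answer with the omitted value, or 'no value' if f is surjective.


Little Picard bounds the complement of f(ℂ) to at most one point.
e^{−6z} is never zero on ℂ, so -5·e^{−6z} takes every value in ℂ ∖ {0}. Adding 0 shifts the range to ℂ ∖ {0}. Thus f omits exactly the value 0.

Omitted value: 0.


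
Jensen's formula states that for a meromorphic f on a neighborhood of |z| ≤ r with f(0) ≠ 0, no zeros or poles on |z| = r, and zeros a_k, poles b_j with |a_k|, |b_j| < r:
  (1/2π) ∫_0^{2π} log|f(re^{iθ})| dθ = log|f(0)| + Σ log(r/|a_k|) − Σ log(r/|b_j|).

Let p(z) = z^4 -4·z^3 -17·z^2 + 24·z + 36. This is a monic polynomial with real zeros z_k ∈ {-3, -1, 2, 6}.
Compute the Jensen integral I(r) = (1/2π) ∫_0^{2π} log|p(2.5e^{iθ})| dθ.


Zeros: -3, -1, 2, 6; r = 2.5.
Inside |z| < r: -1, 2. Outside (|z| ≥ r): -3, 6.
p(0) = 36, so log|p(0)| = log(36) = 3.5835.
Apply Jensen: I(r) = log|p(0)| + Σ_k log(r/|z_k|), summed over zeros inside |z| < r.
  log(r/|z_k|) for z_k = -1: log(2.5/1) = 0.9163
  log(r/|z_k|) for z_k = 2: log(2.5/2) = 0.2231
  Outside zeros (-3, 6) contribute nothing to the Jensen sum.
Sum over inside zeros: 1.1394.
I(r) = log|p(0)| + (inside sum) = 3.5835 + 1.1394 = 4.7230.
Note: since some zeros are outside |z| ≤ r, the simplified n·log(r) form does NOT apply — only the inside zeros contribute.

I(r) ≈ 4.7230.


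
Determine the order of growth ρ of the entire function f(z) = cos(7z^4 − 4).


Write cos(w) = (e^{iw} ± e^{−iw})/(2 or 2i), so |cos(w)| ≤ e^{|w|}. With w = 7z^4 − 4, |w| ≤ 7r^4 + 4 on |z|=r, giving M(r) ≤ e^{7r^4 + 4} and ρ ≤ 4. For the lower bound, choose z on |z|=r with 7z^4 purely imaginary of modulus 7r^4; then |cos(7z^4 − 4)| grows like e^{7r^4}/2, so ρ ≥ 4. Hence ρ = 4.
Therefore ρ = 4.

Order ρ = 4.


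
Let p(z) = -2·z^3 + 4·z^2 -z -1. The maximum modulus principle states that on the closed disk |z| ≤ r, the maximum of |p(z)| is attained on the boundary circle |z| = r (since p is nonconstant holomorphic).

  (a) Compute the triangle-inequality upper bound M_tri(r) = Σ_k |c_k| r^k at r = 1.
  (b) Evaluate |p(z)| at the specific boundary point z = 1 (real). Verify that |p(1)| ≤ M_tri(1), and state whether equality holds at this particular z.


Coefficients: c_0 = -1, c_1 = -1, c_2 = 4, c_3 = -2. Radius r = 1.
Part (a). Triangle bound: M_tri(r) = Σ_k |c_k| r^k
  = |-1|·1^0 + |-1|·1^1 + |4|·1^2 + |-2|·1^3
  = 1 + 1 + 4 + 2 = 8.
This bounds M(r) := max_{|z|=r} |p(z)| from above; equality holds iff all terms c_k z^k can be made to align in phase at a single z on |z|=r.
Part (b). At z = 1 (real, on the circle |z| = r):
  p(1) = (-1)·1^0 + (-1)·1^1 + (4)·1^2 + (-2)·1^3 = 0.
  |p(1)| = 0.
Check: |p(1)| = 0 ≤ 8 = M_tri(1). ✓ Equality does not hold at z = 1 (the coefficients have mixed signs, so the terms do not all align in phase there).

M_tri(1) = 8; |p(1)| = 0; equality at z=1: no.
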